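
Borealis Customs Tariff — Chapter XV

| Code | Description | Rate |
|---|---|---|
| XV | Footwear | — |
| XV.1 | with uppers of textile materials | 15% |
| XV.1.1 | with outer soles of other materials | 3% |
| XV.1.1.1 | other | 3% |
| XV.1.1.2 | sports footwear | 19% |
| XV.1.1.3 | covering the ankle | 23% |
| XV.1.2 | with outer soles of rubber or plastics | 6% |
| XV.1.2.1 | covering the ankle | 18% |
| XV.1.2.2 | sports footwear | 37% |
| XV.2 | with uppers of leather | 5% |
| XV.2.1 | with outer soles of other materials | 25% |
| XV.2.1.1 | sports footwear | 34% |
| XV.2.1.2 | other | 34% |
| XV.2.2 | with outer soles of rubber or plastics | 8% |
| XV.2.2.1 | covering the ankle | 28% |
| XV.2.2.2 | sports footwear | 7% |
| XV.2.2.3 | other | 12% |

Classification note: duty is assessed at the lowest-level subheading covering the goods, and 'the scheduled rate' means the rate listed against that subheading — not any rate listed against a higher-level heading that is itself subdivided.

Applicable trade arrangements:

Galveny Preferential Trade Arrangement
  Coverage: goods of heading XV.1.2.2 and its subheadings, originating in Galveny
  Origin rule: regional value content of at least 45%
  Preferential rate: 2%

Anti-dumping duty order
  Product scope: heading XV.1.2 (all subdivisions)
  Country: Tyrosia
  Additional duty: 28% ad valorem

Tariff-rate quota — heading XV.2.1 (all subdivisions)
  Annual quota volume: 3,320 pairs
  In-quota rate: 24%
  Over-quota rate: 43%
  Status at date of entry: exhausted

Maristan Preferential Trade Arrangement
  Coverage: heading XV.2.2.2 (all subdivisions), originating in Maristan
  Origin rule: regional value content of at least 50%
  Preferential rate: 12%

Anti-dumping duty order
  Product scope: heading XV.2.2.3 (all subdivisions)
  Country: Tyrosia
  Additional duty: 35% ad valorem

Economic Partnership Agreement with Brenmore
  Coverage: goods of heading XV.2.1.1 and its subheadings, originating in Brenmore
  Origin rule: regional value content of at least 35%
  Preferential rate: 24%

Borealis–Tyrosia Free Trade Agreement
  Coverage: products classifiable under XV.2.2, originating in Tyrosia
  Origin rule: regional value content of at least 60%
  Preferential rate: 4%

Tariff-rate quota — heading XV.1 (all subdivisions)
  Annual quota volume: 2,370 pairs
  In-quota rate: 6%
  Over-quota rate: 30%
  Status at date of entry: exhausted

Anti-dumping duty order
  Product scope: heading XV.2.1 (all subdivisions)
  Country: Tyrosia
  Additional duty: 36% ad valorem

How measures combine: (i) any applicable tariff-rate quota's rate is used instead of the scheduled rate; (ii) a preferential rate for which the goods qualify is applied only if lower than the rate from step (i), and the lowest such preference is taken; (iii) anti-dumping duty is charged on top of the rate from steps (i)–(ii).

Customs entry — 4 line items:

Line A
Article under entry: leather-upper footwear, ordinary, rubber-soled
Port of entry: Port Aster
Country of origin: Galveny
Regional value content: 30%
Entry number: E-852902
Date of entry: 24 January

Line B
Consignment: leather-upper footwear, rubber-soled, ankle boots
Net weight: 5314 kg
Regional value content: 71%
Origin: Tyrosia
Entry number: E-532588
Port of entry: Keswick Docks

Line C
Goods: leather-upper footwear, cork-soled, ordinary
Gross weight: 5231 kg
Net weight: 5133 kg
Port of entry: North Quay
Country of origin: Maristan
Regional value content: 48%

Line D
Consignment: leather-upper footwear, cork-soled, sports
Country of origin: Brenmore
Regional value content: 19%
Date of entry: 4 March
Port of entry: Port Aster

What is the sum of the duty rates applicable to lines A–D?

Line A: leather-upper → XV.2; rubber-soled → XV.2.2; ordinary → XV.2.2.3. Scheduled 12%. Galveny agreement on XV.1.2.2: XV.2.2.3 not covered. → 12%.
Line B: leather-upper → XV.2; rubber-soled → XV.2.2; ankle boots → XV.2.2.1. Scheduled 28%. Tyrosia agreement on XV.2.2: RVC ≥ 60% → 4% available; preferential 4%. → 4%.
Line C: leather-upper → XV.2; cork-soled → XV.2.1; ordinary → XV.2.1.2. Scheduled 34%. quota on XV.2.1 exhausted → over-quota 43%; Maristan agreement on XV.2.2.2: XV.2.1.2 not covered. → 43%.
Line D: leather-upper → XV.2; cork-soled → XV.2.1; sports → XV.2.1.1. Scheduled 34%. quota on XV.2.1 exhausted → over-quota 43%; Brenmore agreement on XV.2.1.1: RVC < 35%. → 43%.
Sum: 12% + 4% + 43% + 43% = 102%.

102%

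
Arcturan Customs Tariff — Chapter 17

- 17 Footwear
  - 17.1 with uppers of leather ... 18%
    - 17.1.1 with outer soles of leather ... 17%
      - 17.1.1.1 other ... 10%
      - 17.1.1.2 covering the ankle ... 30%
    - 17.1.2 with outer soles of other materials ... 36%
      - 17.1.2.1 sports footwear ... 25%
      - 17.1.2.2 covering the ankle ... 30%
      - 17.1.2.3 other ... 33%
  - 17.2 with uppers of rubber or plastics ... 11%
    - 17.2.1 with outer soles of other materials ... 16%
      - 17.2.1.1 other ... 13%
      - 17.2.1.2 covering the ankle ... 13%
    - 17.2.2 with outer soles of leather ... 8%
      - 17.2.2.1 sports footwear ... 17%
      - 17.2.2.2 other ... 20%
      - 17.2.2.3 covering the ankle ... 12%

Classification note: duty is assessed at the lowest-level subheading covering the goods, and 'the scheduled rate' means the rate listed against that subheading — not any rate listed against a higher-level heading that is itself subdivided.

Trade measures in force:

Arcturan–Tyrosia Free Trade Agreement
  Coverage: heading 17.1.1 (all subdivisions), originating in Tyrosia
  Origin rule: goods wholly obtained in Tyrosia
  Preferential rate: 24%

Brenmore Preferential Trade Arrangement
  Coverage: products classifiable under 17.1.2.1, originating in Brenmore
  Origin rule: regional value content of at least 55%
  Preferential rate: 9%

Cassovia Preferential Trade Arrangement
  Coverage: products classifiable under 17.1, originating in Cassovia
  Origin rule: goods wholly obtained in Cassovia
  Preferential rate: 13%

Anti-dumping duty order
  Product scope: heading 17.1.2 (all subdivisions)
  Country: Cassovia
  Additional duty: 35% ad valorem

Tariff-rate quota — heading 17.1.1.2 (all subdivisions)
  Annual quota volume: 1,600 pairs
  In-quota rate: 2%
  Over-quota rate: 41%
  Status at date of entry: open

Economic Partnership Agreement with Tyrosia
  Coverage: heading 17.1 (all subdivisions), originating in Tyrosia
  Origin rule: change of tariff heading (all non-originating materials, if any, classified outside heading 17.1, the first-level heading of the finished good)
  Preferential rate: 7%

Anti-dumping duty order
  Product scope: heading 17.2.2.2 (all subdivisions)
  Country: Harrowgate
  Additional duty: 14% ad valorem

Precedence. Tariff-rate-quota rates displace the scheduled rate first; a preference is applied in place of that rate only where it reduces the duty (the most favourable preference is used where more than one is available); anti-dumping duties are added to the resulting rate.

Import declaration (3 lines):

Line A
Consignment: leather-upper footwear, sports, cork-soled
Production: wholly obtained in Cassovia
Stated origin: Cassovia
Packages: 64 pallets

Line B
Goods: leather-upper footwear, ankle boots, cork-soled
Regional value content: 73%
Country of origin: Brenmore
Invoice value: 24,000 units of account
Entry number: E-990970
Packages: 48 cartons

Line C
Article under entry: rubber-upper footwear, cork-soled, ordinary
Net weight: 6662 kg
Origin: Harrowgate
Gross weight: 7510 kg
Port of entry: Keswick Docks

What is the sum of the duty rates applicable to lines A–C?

91%

Line A: leather-upper → 17.1; cork-soled → 17.1.2; sports → 17.1.2.1. Scheduled 25%. Cassovia agreement on 17.1: wholly obtained → 13% available; preferential 13%; anti-dumping (Cassovia, 17.1.2): +35%; total 13% + 35% = 48%. → 48%.
Line B: leather-upper → 17.1; cork-soled → 17.1.2; ankle boots → 17.1.2.2. Scheduled 30%. Brenmore agreement on 17.1.2.1: 17.1.2.2 not covered. → 30%.
Line C: rubber-upper → 17.2; cork-soled → 17.2.1; ordinary → 17.2.1.1. Scheduled 13%. No special measure applies. → 13%.
Sum: 48% + 30% + 13% = 91%.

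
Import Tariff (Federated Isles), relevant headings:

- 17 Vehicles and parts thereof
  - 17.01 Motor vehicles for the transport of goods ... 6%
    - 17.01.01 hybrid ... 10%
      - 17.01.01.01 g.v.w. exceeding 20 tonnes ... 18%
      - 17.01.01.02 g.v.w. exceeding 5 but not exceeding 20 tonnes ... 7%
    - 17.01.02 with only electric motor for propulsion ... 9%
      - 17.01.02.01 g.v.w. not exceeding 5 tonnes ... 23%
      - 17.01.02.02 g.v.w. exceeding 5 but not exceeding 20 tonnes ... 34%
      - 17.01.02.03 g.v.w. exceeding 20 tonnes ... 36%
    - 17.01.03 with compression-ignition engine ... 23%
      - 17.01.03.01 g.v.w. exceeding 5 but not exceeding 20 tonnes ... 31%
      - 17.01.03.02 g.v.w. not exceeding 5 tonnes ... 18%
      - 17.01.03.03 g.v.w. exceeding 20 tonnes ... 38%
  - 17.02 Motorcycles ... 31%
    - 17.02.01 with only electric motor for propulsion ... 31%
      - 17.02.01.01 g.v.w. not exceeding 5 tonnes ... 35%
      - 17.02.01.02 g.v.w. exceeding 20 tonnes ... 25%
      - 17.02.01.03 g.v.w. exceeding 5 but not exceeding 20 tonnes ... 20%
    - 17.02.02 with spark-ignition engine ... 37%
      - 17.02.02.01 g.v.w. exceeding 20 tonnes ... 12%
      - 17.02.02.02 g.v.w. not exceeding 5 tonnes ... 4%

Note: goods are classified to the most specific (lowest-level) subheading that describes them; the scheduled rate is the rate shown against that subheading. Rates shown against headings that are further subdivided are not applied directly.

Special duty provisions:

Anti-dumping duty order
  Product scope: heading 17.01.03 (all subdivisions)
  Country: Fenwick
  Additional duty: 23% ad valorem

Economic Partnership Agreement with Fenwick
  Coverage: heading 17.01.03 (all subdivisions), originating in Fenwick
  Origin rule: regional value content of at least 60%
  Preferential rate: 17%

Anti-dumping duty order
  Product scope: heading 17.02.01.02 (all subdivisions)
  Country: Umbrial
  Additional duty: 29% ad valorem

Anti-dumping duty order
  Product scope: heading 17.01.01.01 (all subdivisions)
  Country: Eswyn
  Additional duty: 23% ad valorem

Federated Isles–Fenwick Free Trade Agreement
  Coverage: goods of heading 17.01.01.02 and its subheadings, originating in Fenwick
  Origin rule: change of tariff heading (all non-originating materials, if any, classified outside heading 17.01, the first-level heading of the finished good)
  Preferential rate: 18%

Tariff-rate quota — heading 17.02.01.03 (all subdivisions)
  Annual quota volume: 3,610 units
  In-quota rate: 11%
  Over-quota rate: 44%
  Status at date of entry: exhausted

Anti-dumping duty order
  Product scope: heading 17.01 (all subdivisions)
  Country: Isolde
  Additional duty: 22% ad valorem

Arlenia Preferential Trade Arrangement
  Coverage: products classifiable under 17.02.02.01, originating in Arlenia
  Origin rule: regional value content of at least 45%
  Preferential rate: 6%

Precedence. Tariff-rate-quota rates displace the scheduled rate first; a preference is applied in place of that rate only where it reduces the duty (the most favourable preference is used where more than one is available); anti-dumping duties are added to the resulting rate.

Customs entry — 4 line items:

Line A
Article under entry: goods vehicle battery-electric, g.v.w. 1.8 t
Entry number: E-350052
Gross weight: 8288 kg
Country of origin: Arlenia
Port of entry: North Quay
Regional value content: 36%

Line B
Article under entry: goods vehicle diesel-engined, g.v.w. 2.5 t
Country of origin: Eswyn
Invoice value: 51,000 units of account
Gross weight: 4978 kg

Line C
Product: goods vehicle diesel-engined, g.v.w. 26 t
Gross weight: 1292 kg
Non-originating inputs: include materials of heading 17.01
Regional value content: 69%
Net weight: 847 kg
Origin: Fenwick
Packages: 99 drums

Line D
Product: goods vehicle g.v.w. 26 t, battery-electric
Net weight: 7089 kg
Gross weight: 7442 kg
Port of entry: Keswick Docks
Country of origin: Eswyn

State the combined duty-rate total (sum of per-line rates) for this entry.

Line A: goods vehicle → 17.01; battery-electric → 17.01.02; g.v.w. 1.8 t → 17.01.02.01. Scheduled 23%. Arlenia agreement on 17.02.02.01: 17.01.02.01 not covered. → 23%.
Line B: goods vehicle → 17.01; diesel-engined → 17.01.03; g.v.w. 2.5 t → 17.01.03.02. Scheduled 18%. No special measure applies. → 18%.
Line C: goods vehicle → 17.01; diesel-engined → 17.01.03; g.v.w. 26 t → 17.01.03.03. Scheduled 38%. Fenwick agreement on 17.01.03: RVC ≥ 60% → 17% available; Fenwick agreement on 17.01.01.02: 17.01.03.03 not covered; preferential 17%; anti-dumping (Fenwick, 17.01.03): +23%; total 17% + 23% = 40%. → 40%.
Line D: goods vehicle → 17.01; battery-electric → 17.01.02; g.v.w. 26 t → 17.01.02.03. Scheduled 36%. No special measure applies. → 36%.
Sum: 23% + 18% + 40% + 36% = 117%.

117%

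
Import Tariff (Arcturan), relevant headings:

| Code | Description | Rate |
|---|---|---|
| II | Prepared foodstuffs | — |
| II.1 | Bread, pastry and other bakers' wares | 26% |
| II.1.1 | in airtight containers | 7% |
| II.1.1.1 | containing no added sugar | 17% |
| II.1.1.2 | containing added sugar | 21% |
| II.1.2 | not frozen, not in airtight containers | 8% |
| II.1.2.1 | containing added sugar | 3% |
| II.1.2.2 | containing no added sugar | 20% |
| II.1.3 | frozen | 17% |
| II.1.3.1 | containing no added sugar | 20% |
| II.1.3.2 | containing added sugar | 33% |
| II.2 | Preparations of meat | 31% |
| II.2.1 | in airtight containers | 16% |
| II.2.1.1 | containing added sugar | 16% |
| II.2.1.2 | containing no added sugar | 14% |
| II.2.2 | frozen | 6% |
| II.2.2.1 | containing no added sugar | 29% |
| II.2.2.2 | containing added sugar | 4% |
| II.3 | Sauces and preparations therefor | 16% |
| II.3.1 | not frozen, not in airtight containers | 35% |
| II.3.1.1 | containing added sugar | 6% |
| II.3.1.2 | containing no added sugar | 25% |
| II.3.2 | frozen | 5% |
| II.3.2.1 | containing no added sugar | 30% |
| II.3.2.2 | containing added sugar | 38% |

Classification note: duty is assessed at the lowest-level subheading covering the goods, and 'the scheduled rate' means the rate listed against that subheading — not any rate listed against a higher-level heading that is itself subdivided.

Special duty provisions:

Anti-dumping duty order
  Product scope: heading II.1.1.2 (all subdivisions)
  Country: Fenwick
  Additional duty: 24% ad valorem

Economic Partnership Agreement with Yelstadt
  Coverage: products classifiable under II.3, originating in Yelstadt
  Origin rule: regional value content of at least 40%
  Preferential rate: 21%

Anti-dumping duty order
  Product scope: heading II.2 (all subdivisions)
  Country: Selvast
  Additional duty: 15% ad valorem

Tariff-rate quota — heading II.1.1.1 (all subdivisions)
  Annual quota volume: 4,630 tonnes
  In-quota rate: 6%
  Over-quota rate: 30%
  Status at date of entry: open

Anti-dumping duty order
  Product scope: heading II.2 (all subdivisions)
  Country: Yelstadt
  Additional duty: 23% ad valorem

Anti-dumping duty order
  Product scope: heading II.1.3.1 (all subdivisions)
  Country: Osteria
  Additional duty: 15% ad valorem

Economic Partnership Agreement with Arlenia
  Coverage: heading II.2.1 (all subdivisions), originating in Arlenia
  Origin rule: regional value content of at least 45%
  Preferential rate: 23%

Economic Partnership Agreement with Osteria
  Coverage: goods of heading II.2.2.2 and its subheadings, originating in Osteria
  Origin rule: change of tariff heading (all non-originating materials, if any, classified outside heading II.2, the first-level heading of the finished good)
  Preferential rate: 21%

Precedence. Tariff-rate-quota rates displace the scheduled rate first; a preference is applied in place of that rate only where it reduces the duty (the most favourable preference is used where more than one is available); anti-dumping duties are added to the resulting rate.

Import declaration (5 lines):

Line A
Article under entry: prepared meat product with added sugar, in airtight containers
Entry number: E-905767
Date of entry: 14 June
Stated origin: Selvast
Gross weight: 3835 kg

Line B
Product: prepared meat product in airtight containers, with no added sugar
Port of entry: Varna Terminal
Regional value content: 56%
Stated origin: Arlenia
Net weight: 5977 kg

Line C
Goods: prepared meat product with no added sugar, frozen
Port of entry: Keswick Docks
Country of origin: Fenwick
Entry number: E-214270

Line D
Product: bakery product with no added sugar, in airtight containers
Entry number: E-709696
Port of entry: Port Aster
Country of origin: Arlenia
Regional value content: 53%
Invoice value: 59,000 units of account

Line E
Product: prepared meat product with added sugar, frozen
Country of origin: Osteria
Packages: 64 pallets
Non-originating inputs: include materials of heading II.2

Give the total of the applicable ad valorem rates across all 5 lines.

84%

Line A: prepared meat product → II.2; in airtight containers → II.2.1; with added sugar → II.2.1.1. Scheduled 16%. anti-dumping (Selvast, II.2): +15%; total 16% + 15% = 31%. → 31%.
Line B: prepared meat product → II.2; in airtight containers → II.2.1; with no added sugar → II.2.1.2. Scheduled 14%. Arlenia agreement on II.2.1: RVC ≥ 45% → 23% available; preference 23% not lower than 14% → no reduction. → 14%.
Line C: prepared meat product → II.2; frozen → II.2.2; with no added sugar → II.2.2.1. Scheduled 29%. No special measure applies. → 29%.
Line D: bakery product → II.1; in airtight containers → II.1.1; with no added sugar → II.1.1.1. Scheduled 17%. quota on II.1.1.1 open → in-quota 6%; Arlenia agreement on II.2.1: II.1.1.1 not covered. → 6%.
Line E: prepared meat product → II.2; frozen → II.2.2; with added sugar → II.2.2.2. Scheduled 4%. Osteria agreement on II.2.2.2: CTH not met. → 4%.
Sum: 31% + 14% + 29% + 6% + 4% = 84%.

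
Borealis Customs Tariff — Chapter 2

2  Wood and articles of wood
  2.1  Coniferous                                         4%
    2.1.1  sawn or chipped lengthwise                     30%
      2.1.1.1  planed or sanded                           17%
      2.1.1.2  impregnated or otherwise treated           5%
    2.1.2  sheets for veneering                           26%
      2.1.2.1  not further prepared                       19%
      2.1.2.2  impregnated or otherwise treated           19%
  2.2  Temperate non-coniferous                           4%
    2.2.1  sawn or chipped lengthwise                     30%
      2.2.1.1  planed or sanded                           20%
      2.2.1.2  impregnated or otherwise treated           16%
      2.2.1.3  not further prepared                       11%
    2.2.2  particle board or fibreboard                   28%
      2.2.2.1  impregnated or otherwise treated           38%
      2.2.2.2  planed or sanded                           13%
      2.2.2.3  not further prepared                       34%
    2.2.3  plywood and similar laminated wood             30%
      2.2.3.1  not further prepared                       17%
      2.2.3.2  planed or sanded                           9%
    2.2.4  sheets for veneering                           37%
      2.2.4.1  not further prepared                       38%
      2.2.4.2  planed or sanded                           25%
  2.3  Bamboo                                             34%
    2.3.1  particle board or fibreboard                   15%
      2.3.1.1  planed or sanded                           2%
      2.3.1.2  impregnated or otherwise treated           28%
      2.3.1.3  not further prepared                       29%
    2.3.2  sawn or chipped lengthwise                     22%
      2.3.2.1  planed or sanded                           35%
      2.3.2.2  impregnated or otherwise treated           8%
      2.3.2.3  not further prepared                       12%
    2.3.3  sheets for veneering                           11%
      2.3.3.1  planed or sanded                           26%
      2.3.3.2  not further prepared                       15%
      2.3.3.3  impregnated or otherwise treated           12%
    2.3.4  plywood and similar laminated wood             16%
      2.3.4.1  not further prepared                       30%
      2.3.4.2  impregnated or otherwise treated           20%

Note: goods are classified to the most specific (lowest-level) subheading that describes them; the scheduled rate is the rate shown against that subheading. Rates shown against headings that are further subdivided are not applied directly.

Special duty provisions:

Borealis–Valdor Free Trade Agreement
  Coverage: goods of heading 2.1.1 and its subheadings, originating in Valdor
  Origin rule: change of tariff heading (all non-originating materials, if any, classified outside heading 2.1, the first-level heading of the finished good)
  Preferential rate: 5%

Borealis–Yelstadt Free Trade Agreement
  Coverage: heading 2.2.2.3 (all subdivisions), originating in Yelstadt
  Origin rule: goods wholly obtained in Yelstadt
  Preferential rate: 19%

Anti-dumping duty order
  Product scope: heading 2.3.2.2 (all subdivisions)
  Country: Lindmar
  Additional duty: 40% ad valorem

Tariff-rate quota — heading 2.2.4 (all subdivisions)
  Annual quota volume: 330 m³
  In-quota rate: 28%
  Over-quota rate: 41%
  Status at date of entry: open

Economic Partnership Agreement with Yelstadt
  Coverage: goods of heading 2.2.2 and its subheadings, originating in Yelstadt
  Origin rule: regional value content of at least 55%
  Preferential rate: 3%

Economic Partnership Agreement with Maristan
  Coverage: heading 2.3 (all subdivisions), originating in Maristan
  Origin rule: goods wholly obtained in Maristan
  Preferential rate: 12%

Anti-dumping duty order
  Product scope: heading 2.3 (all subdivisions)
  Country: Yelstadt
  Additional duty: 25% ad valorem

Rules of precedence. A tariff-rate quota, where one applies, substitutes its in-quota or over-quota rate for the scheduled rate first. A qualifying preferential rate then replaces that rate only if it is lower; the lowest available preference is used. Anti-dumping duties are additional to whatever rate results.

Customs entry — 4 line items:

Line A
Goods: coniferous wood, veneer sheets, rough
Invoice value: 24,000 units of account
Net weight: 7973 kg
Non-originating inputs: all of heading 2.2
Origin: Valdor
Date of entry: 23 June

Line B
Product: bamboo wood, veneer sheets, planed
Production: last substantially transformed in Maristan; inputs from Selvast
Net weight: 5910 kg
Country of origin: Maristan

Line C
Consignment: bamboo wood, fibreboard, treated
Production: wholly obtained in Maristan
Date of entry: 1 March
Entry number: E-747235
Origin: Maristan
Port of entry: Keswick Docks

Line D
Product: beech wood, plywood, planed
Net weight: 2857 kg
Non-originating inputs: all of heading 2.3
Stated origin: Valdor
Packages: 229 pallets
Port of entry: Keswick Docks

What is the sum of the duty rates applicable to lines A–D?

Line A: coniferous → 2.1; veneer sheets → 2.1.2; rough → 2.1.2.1. Scheduled 19%. Valdor agreement on 2.1.1: 2.1.2.1 not covered. → 19%.
Line B: bamboo → 2.3; veneer sheets → 2.3.3; planed → 2.3.3.1. Scheduled 26%. Maristan agreement on 2.3: not wholly obtained. → 26%.
Line C: bamboo → 2.3; fibreboard → 2.3.1; treated → 2.3.1.2. Scheduled 28%. Maristan agreement on 2.3: wholly obtained → 12% available; preferential 12%. → 12%.
Line D: beech → 2.2; plywood → 2.2.3; planed → 2.2.3.2. Scheduled 9%. Valdor agreement on 2.1.1: 2.2.3.2 not covered. → 9%.
Sum: 19% + 26% + 12% + 9% = 66%.

66%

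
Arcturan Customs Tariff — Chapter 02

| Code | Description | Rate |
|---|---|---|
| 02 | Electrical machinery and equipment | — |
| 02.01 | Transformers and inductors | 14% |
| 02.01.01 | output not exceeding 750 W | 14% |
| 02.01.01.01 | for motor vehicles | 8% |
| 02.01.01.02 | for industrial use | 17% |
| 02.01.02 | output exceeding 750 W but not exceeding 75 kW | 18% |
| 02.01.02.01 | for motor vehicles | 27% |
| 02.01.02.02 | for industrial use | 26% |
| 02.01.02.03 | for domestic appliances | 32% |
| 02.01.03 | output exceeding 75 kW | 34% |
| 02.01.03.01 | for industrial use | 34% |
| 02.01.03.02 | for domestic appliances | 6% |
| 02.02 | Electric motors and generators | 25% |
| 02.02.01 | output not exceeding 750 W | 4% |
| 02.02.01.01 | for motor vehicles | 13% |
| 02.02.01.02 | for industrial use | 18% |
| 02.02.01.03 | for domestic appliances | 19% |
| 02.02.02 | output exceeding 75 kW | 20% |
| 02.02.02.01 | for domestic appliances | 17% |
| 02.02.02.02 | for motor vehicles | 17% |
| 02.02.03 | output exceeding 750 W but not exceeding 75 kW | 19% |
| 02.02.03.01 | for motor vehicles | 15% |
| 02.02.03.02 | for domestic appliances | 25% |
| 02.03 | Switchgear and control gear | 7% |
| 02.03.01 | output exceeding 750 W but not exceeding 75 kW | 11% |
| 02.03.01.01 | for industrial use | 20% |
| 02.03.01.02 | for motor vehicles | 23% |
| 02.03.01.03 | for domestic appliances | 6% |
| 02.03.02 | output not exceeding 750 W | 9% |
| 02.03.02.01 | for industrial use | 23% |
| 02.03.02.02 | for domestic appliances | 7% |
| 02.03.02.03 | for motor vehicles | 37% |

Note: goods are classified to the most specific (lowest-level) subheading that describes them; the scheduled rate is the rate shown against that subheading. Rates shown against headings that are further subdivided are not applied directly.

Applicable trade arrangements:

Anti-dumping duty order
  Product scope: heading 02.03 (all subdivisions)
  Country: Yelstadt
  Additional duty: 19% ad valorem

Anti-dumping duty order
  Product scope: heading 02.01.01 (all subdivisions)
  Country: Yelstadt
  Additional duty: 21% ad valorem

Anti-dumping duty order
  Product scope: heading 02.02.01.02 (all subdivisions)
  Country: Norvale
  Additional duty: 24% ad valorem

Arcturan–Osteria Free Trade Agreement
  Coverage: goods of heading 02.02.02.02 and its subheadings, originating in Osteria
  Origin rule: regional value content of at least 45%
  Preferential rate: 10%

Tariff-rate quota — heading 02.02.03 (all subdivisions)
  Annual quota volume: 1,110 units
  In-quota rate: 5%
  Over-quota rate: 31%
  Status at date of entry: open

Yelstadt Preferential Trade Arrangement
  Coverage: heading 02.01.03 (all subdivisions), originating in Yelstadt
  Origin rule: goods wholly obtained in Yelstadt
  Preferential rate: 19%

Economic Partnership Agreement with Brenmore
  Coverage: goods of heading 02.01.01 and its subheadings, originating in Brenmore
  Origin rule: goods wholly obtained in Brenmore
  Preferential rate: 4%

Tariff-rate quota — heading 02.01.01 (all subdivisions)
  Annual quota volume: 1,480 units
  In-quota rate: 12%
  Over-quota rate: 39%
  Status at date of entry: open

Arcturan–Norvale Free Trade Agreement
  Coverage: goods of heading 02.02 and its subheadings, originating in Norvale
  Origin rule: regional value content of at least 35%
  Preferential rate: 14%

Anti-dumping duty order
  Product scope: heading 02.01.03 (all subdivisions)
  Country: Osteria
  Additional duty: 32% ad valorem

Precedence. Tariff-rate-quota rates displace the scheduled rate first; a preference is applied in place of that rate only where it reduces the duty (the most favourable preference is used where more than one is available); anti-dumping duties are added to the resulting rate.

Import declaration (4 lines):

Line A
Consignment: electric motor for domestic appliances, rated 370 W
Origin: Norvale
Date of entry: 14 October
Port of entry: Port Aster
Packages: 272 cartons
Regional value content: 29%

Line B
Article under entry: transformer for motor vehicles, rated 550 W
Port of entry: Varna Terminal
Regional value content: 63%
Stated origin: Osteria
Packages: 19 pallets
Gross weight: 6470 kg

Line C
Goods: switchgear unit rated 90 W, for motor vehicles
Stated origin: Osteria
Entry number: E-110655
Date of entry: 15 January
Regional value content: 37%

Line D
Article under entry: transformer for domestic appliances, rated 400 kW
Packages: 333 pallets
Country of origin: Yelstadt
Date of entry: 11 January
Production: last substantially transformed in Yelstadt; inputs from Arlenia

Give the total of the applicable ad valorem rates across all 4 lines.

74%

Line A: electric motor → 02.02; rated 370 W → 02.02.01; for domestic appliances → 02.02.01.03. Scheduled 19%. Norvale agreement on 02.02: RVC < 35%. → 19%.
Line B: transformer → 02.01; rated 550 W → 02.01.01; for motor vehicles → 02.01.01.01. Scheduled 8%. quota on 02.01.01 open → in-quota 12%; Osteria agreement on 02.02.02.02: 02.01.01.01 not covered. → 12%.
Line C: switchgear unit → 02.03; rated 90 W → 02.03.02; for motor vehicles → 02.03.02.03. Scheduled 37%. Osteria agreement on 02.02.02.02: 02.03.02.03 not covered. → 37%.
Line D: transformer → 02.01; rated 400 kW → 02.01.03; for domestic appliances → 02.01.03.02. Scheduled 6%. Yelstadt agreement on 02.01.03: not wholly obtained. → 6%.
Sum: 19% + 12% + 37% + 6% = 74%.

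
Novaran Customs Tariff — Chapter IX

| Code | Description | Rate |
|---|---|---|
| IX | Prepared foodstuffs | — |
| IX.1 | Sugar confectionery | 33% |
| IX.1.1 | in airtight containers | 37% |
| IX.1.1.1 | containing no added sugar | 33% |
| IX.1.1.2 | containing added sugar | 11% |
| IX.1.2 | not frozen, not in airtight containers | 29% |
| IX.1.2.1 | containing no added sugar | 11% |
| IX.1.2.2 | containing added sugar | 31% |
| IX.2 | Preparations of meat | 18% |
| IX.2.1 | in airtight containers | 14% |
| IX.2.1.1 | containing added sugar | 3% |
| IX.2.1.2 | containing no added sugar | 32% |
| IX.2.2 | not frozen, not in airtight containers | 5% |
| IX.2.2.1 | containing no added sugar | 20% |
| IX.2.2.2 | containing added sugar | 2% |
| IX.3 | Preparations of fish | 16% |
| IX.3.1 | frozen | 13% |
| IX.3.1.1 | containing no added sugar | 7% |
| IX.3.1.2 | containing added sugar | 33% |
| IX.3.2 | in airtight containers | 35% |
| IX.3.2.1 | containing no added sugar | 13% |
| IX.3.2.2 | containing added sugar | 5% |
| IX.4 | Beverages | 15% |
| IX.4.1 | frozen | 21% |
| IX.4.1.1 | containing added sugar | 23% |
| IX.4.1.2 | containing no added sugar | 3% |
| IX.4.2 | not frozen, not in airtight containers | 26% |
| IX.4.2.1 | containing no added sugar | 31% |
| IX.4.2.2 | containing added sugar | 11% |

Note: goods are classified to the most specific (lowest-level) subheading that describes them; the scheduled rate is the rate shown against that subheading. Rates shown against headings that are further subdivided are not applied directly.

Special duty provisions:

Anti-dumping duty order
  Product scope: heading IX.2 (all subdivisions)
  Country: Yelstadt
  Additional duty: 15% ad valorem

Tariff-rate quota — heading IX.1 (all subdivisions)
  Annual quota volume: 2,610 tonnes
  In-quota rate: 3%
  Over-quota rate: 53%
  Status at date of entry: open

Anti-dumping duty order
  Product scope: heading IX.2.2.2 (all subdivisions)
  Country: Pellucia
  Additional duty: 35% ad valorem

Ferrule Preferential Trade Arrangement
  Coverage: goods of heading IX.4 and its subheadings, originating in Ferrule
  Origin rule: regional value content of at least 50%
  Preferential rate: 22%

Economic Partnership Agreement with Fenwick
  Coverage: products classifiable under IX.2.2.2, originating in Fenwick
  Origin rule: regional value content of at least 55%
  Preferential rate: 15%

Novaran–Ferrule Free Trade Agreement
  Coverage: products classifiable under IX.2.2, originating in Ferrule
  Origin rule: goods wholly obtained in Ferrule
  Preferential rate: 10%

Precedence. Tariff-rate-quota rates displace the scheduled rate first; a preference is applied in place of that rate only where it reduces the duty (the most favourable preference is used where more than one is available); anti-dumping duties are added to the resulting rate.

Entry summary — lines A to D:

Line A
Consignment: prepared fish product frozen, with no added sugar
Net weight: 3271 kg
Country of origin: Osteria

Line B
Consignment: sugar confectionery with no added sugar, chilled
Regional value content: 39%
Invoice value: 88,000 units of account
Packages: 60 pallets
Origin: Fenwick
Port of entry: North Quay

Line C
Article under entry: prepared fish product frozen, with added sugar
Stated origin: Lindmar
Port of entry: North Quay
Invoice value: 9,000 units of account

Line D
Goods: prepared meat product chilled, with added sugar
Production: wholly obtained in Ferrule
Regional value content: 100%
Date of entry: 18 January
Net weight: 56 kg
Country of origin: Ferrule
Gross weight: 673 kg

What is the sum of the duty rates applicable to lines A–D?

45%

Line A: prepared fish product → IX.3; frozen → IX.3.1; with no added sugar → IX.3.1.1. Scheduled 7%. No special measure applies. → 7%.
Line B: sugar confectionery → IX.1; chilled → IX.1.2; with no added sugar → IX.1.2.1. Scheduled 11%. quota on IX.1 open → in-quota 3%; Fenwick agreement on IX.2.2.2: IX.1.2.1 not covered. → 3%.
Line C: prepared fish product → IX.3; frozen → IX.3.1; with added sugar → IX.3.1.2. Scheduled 33%. No special measure applies. → 33%.
Line D: prepared meat product → IX.2; chilled → IX.2.2; with added sugar → IX.2.2.2. Scheduled 2%. Ferrule agreement on IX.4: IX.2.2.2 not covered; Ferrule agreement on IX.2.2: wholly obtained → 10% available; preference 10% not lower than 2% → no reduction. → 2%.
Sum: 7% + 3% + 33% + 2% = 45%.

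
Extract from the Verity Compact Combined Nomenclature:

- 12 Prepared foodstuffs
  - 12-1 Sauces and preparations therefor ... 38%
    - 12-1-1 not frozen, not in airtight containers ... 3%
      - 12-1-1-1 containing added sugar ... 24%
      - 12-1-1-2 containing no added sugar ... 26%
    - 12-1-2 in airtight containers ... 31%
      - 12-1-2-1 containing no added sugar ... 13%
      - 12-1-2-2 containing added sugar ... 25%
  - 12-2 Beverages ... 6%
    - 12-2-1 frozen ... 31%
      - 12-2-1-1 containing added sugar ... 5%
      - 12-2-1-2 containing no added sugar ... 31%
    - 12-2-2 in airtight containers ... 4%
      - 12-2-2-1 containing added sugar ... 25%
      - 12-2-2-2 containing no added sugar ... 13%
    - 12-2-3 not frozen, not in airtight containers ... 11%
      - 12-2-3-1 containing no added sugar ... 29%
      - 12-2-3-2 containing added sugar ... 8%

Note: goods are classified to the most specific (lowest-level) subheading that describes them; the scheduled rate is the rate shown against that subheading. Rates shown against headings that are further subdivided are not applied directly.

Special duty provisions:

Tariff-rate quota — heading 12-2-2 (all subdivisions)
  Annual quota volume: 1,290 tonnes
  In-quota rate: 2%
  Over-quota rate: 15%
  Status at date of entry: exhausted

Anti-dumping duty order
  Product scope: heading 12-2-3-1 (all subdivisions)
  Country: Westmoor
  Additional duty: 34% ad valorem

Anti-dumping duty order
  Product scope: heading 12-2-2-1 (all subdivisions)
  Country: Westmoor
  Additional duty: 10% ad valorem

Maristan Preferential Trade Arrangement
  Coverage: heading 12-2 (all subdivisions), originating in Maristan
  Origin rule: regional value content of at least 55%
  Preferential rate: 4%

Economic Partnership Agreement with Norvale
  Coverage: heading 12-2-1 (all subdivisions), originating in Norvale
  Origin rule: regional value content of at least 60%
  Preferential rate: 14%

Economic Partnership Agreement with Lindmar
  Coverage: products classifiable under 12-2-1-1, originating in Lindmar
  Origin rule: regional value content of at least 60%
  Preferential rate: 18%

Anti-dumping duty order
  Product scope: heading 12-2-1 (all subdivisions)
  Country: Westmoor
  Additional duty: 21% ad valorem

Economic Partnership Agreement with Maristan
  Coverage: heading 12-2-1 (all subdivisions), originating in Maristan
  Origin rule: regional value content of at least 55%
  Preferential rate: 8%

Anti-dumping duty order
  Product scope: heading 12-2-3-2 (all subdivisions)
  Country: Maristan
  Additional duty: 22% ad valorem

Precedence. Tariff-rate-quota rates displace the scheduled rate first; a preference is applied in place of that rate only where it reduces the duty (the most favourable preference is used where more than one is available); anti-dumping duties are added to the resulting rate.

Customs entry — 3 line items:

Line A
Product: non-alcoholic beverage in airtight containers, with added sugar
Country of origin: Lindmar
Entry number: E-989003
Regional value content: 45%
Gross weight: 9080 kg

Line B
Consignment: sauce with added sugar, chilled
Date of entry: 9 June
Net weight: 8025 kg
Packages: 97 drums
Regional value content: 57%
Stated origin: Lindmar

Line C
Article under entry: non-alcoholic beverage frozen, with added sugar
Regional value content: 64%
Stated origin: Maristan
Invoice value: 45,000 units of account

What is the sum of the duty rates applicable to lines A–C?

43%

Line A: non-alcoholic beverage → 12-2; in airtight containers → 12-2-2; with added sugar → 12-2-2-1. Scheduled 25%. quota on 12-2-2 exhausted → over-quota 15%; Lindmar agreement on 12-2-1-1: 12-2-2-1 not covered. → 15%.
Line B: sauce → 12-1; chilled → 12-1-1; with added sugar → 12-1-1-1. Scheduled 24%. Lindmar agreement on 12-2-1-1: 12-1-1-1 not covered. → 24%.
Line C: non-alcoholic beverage → 12-2; frozen → 12-2-1; with added sugar → 12-2-1-1. Scheduled 5%. Maristan agreement on 12-2: RVC ≥ 55% → 4% available; Maristan agreement on 12-2-1: RVC ≥ 55% → 8% available; preferential 4%. → 4%.
Sum: 15% + 24% + 4% = 43%.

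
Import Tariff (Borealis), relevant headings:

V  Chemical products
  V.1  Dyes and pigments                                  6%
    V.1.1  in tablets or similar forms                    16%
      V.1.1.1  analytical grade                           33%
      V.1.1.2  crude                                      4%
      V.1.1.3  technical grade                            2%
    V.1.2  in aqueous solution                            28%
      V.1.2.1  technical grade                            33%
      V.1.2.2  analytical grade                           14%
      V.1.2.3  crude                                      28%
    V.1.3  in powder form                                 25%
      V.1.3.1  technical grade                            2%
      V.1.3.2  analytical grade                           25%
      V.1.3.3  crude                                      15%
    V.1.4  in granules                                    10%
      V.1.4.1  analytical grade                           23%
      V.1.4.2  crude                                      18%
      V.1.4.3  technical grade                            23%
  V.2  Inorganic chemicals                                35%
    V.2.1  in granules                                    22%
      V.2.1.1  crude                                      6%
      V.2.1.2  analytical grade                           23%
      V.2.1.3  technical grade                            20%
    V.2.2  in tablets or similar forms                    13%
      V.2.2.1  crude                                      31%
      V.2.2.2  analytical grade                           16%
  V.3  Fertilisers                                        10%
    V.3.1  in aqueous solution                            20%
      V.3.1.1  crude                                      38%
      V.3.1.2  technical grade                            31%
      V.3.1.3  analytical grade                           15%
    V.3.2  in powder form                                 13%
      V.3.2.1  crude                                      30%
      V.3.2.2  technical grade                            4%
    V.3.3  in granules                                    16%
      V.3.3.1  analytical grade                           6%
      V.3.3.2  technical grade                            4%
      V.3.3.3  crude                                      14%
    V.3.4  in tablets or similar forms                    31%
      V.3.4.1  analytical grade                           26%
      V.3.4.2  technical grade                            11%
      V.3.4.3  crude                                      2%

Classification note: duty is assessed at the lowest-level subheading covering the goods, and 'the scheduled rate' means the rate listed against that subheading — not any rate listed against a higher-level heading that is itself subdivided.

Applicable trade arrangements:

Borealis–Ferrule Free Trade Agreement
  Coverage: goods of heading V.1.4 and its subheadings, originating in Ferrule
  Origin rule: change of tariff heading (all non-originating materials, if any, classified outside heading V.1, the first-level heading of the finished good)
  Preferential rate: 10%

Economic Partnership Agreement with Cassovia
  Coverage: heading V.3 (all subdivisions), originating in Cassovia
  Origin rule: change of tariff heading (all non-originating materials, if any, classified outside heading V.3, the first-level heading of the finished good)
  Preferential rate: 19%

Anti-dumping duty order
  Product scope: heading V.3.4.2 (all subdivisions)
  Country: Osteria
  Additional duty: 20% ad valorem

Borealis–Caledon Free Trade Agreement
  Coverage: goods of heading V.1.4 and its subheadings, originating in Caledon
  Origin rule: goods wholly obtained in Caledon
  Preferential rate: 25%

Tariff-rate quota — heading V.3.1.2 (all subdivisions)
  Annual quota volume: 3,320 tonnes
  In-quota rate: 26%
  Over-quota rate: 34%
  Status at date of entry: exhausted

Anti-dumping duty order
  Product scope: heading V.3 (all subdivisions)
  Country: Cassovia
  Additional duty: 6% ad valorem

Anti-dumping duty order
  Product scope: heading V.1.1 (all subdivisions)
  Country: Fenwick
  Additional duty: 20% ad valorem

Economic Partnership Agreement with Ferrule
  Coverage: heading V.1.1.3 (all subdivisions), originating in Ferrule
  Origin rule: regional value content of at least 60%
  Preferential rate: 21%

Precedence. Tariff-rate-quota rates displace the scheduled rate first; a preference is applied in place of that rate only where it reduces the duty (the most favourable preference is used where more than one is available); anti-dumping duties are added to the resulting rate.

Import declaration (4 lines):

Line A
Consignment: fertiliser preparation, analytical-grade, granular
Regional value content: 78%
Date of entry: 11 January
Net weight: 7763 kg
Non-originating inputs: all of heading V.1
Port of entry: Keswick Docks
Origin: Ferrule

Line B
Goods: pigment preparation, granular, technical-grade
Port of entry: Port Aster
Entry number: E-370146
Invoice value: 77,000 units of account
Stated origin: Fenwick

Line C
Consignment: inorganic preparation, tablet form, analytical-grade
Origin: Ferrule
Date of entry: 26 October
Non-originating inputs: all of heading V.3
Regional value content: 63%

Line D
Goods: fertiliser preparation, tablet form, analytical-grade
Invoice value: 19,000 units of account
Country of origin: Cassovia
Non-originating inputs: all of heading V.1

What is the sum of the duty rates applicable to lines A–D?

Line A: fertiliser → V.3; granular → V.3.3; analytical-grade → V.3.3.1. Scheduled 6%. Ferrule agreement on V.1.4: V.3.3.1 not covered; Ferrule agreement on V.1.1.3: V.3.3.1 not covered. → 6%.
Line B: pigment → V.1; granular → V.1.4; technical-grade → V.1.4.3. Scheduled 23%. No special measure applies. → 23%.
Line C: inorganic → V.2; tablet form → V.2.2; analytical-grade → V.2.2.2. Scheduled 16%. Ferrule agreement on V.1.4: V.2.2.2 not covered; Ferrule agreement on V.1.1.3: V.2.2.2 not covered. → 16%.
Line D: fertiliser → V.3; tablet form → V.3.4; analytical-grade → V.3.4.1. Scheduled 26%. Cassovia agreement on V.3: CTH met → 19% available; preferential 19%; anti-dumping (Cassovia, V.3): +6%; total 19% + 6% = 25%. → 25%.
Sum: 6% + 23% + 16% + 25% = 70%.

70%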